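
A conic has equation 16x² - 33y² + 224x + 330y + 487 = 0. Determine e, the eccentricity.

e = 7/4

Rearranging, 16(x² + 14x) -33(y² - 10y) = -487.
Complete the square: 16(x + 7)² -33(y - 5)² = -487 + 784 - 825 = -528
Divide through by -528 to get (y - 5)²/16 - (x + 7)²/33 = 1.
Hyperbola, center (-7, 5), transverse axis vertical; a² = 16, b² = 33.
c² = a² + b² = 49, so c = 7.
e = c/a = 7/4.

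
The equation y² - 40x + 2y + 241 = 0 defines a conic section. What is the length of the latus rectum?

40

Only y is squared. Complete the square in y: (y + 1)² = 40(x - 6).
Vertex (6, -1); 4p = 40 so p = 10. Opens right.
Latus rectum length = |4p| = 40.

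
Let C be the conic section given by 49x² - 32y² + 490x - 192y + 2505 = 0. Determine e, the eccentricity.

e = 9/7

Group the x- and y-terms: 49(x² + 10x) -32(y² + 6y) = -2505
49(x + 5)² -32(y + 3)² = -2505 + 1225 - 288 = -1568
Divide through by -1568 to get (y + 3)²/49 - (x + 5)²/32 = 1.
Hyperbola, center (-5, -3), transverse axis vertical; a² = 49, b² = 32.
c² = a² + b² = 81, so c = 9.
e = c/a = 9/7.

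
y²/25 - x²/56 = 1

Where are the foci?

(0, -9) and (0, 9)

Center (0, 0). The positive term is the y-term, so the transverse axis is vertical; a² = 25, b² = 56.
c² = a² + b² = 25 + 56 = 81, so c = 9.
Foci lie on the vertical axis through the center: (h, k ± c).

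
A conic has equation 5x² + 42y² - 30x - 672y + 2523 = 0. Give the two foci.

Collect terms: 5(x² - 6x) + 42(y² - 16y) = -2523
5(x - 3)² + 42(y - 8)² = -2523 + 45 + 2688 = 210
Divide through by 210 to get (x - 3)²/42 + (y - 8)²/5 = 1.
Ellipse, center (3, 8), major axis horizontal; a² = 42, b² = 5.
c² = a² - b² = 42 - 5 = 37, so c = √37.
Foci lie on the horizontal axis through the center: (h ± c, k).

(3 - √37, 8) and (3 + √37, 8)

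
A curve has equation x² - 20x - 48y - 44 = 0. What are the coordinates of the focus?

(10, 9)

Only x is squared. Complete the square in x: (x - 10)² = 48(y + 3).
Vertex (10, -3); 4p = 48 so p = 12. Opens up.
Focus is p units from the vertex along the axis: (h, k + p).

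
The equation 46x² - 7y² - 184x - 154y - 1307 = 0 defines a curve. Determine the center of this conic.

(2, -11)

46(x² - 4x) -7(y² + 22y) = 1307
46(x - 2)² -7(y + 11)² = 1307 + 184 - 847 = 644
Dividing both sides by 644: (x - 2)²/14 - (y + 11)²/92 = 1
Hyperbola with center (2, -11).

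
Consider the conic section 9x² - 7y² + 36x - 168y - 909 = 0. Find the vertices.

(-2, -15) and (-2, -9)

Rearranging, 9(x² + 4x) -7(y² + 24y) = 909.
Completing the square gives 9(x + 2)² -7(y + 12)² = 909 + 36 - 1008 = -63.
Dividing both sides by -63: (y + 12)²/9 - (x + 2)²/7 = 1
Hyperbola, center (-2, -12), transverse axis vertical; a² = 9, b² = 7.
a = 3. Vertices at (h, k ± a).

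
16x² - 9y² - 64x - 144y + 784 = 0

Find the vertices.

16(x² - 4x) -9(y² + 16y) = -784
Complete the square in x and y: 16(x - 2)² -9(y + 8)² = -784 + 64 - 576 = -1296
Divide by -1296: (y + 8)²/144 - (x - 2)²/81 = 1
Hyperbola, center (2, -8), transverse axis vertical; a² = 144, b² = 81.
a = 12. Vertices at (h, k ± a).

(2, -20) and (2, 4)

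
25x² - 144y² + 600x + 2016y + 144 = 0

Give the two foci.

(-12, -6) and (-12, 20)

Rearranging, 25(x² + 24x) -144(y² - 14y) = -144.
Completing the square gives 25(x + 12)² -144(y - 7)² = -144 + 3600 - 7056 = -3600.
Divide through by -3600 to get (y - 7)²/25 - (x + 12)²/144 = 1.
Hyperbola, center (-12, 7), transverse axis vertical; a² = 25, b² = 144.
c² = a² + b² = 25 + 144 = 169, so c = 13.
Foci lie on the vertical axis through the center: (h, k ± c).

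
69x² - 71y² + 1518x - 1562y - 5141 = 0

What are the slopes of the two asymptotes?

69(x² + 22x) -71(y² + 22y) = 5141
Complete the square in x and y: 69(x + 11)² -71(y + 11)² = 5141 + 8349 - 8591 = 4899
Divide through by 4899 to get (x + 11)²/71 - (y + 11)²/69 = 1.
Hyperbola, center (-11, -11), transverse axis horizontal; a² = 71, b² = 69.
For a horizontal hyperbola the asymptotes have slope ±b/a.
Here that is ±√69/√71 = ±√4899/71.

√4899/71 and -√4899/71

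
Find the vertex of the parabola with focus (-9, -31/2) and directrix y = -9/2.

(-9, -10)

The vertex is the midpoint between the focus and the directrix along the axis of symmetry.
Axis is vertical (directrix is horizontal). Vertex y-coordinate = (-31/2 + (-9/2))/2 = -10; x-coordinate = -9.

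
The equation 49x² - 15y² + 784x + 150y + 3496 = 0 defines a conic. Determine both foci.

Rearranging, 49(x² + 16x) -15(y² - 10y) = -3496.
Completing the square gives 49(x + 8)² -15(y - 5)² = -3496 + 3136 - 375 = -735.
Dividing both sides by -735: (y - 5)²/49 - (x + 8)²/15 = 1
Hyperbola, center (-8, 5), transverse axis vertical; a² = 49, b² = 15.
c² = a² + b² = 49 + 15 = 64, so c = 8.
Foci lie on the vertical axis through the center: (h, k ± c).

(-8, -3) and (-8, 13)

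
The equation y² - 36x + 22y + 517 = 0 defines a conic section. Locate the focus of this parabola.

(20, -11)

Only y is squared. Complete the square in y: (y + 11)² = 36(x - 11).
Vertex (11, -11); 4p = 36 so p = 9. Opens right.
Focus is p units from the vertex along the axis: (h + p, k).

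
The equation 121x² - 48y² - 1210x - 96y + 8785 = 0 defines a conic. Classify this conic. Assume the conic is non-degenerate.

No xy term. Coefficients of x² and y² are A = 121, C = -48.
A and C have opposite signs ⇒ hyperbola.

hyperbola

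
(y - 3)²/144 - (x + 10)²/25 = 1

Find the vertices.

(-10, -9) and (-10, 15)

Center (-10, 3). The positive term is the y-term, so the transverse axis is vertical; a² = 144, b² = 25.
a = 12. Vertices at (h, k ± a).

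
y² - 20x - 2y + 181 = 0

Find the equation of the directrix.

Only y is squared. Complete the square in y: (y - 1)² = 20(x - 9).
Vertex (9, 1); 4p = 20 so p = 5. Opens right.
Directrix is the vertical line x = h − p = 9 − (5) = 4.

x = 4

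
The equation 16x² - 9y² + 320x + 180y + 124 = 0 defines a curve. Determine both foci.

Group the x- and y-terms: 16(x² + 20x) -9(y² - 20y) = -124
16(x + 10)² -9(y - 10)² = -124 + 1600 - 900 = 576
Dividing both sides by 576: (x + 10)²/36 - (y - 10)²/64 = 1
Hyperbola, center (-10, 10), transverse axis horizontal; a² = 36, b² = 64.
c² = a² + b² = 36 + 64 = 100, so c = 10.
Foci lie on the horizontal axis through the center: (h ± c, k).

(-20, 10) and (0, 10)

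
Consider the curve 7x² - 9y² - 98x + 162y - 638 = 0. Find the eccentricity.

Rearranging, 7(x² - 14x) -9(y² - 18y) = 638.
Complete the square in x and y: 7(x - 7)² -9(y - 9)² = 638 + 343 - 729 = 252
Divide by 252: (x - 7)²/36 - (y - 9)²/28 = 1
Hyperbola, center (7, 9), transverse axis horizontal; a² = 36, b² = 28.
c² = a² + b² = 64, so c = 8.
e = c/a = 8/6 = 4/3.

e = 4/3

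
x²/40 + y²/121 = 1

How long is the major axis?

Center (0, 0). The larger denominator 121 sits under the y-term, so the major axis is vertical; a² = 121, b² = 40.
a² = 121 so a = 11; the major axis has length 2a = 22.

22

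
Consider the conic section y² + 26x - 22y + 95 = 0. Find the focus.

(-11/2, 11)

Only y is squared. Complete the square in y: (y - 11)² = -26(x - 1).
Vertex (1, 11); 4p = -26 so p = -13/2. Opens left.
Focus is p units from the vertex along the axis: (h + p, k).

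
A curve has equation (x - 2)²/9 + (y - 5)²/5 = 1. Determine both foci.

(0, 5) and (4, 5)

Center (2, 5). The larger denominator 9 sits under the x-term, so the major axis is horizontal; a² = 9, b² = 5.
c² = a² - b² = 9 - 5 = 4, so c = 2.
Foci lie on the horizontal axis through the center: (h ± c, k).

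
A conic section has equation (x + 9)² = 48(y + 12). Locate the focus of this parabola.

(-9, 0)

Vertex (-9, -12); 4p = 48 so p = 12. Opens up.
Focus is p units from the vertex along the axis: (h, k + p).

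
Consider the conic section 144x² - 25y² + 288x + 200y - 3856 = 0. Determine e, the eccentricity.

Rearranging, 144(x² + 2x) -25(y² - 8y) = 3856.
144(x + 1)² -25(y - 4)² = 3856 + 144 - 400 = 3600
Divide through by 3600 to get (x + 1)²/25 - (y - 4)²/144 = 1.
Hyperbola, center (-1, 4), transverse axis horizontal; a² = 25, b² = 144.
c² = a² + b² = 169, so c = 13.
e = c/a = 13/5.

e = 13/5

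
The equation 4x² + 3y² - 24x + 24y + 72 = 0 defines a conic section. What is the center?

Group the x- and y-terms: 4(x² - 6x) + 3(y² + 8y) = -72
Complete the square: 4(x - 3)² + 3(y + 4)² = -72 + 36 + 48 = 12
Dividing both sides by 12: (x - 3)²/3 + (y + 4)²/4 = 1
Ellipse with center (3, -4).

(3, -4)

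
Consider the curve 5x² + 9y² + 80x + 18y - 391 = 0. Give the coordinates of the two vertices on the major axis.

Group: 5(x² + 16x) + 9(y² + 2y) = 391
5(x + 8)² + 9(y + 1)² = 391 + 320 + 9 = 720
Divide by 720: (x + 8)²/144 + (y + 1)²/80 = 1
Ellipse, center (-8, -1), major axis horizontal; a² = 144, b² = 80.
a = 12. Vertices at (h ± a, k).

(-20, -1) and (4, -1)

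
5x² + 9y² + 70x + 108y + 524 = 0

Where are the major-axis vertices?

Group: 5(x² + 14x) + 9(y² + 12y) = -524
5(x + 7)² + 9(y + 6)² = -524 + 245 + 324 = 45
Dividing both sides by 45: (x + 7)²/9 + (y + 6)²/5 = 1
Ellipse, center (-7, -6), major axis horizontal; a² = 9, b² = 5.
a = 3. Vertices at (h ± a, k).

(-10, -6) and (-4, -6)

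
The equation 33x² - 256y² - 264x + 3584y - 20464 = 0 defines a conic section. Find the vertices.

33(x² - 8x) -256(y² - 14y) = 20464
Complete the square: 33(x - 4)² -256(y - 7)² = 20464 + 528 - 12544 = 8448
Dividing both sides by 8448: (x - 4)²/256 - (y - 7)²/33 = 1
Hyperbola, center (4, 7), transverse axis horizontal; a² = 256, b² = 33.
a = 16. Vertices at (h ± a, k).

(-12, 7) and (20, 7)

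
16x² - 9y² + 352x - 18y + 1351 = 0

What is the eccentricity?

e = 5/3

Rearranging, 16(x² + 22x) -9(y² + 2y) = -1351.
16(x + 11)² -9(y + 1)² = -1351 + 1936 - 9 = 576
Divide by 576: (x + 11)²/36 - (y + 1)²/64 = 1
Hyperbola, center (-11, -1), transverse axis horizontal; a² = 36, b² = 64.
c² = a² + b² = 100, so c = 10.
e = c/a = 10/6 = 5/3.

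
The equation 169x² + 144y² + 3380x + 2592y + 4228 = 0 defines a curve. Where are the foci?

Collect terms: 169(x² + 20x) + 144(y² + 18y) = -4228
169(x + 10)² + 144(y + 9)² = -4228 + 16900 + 11664 = 24336
Divide through by 24336 to get (x + 10)²/144 + (y + 9)²/169 = 1.
Ellipse, center (-10, -9), major axis vertical; a² = 169, b² = 144.
c² = a² - b² = 169 - 144 = 25, so c = 5.
Foci lie on the vertical axis through the center: (h, k ± c).

(-10, -14) and (-10, -4)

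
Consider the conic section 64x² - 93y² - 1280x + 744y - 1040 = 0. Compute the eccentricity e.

64(x² - 20x) -93(y² - 8y) = 1040
Complete the square: 64(x - 10)² -93(y - 4)² = 1040 + 6400 - 1488 = 5952
Divide through by 5952 to get (x - 10)²/93 - (y - 4)²/64 = 1.
Hyperbola, center (10, 4), transverse axis horizontal; a² = 93, b² = 64.
c² = a² + b² = 157, so c = √157.
e = c/a = √157/√93 = √14601/93.

e = √14601/93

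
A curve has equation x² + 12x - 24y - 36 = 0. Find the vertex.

Only x is squared. Complete the square in x: (x + 6)² = 24(y + 3).
Vertex (-6, -3); 4p = 24 so p = 6. Opens up.

(-6, -3)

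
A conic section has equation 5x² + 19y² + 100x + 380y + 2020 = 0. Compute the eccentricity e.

Rearranging, 5(x² + 20x) + 19(y² + 20y) = -2020.
Complete the square: 5(x + 10)² + 19(y + 10)² = -2020 + 500 + 1900 = 380
Divide through by 380 to get (x + 10)²/76 + (y + 10)²/20 = 1.
Ellipse, center (-10, -10), major axis horizontal; a² = 76, b² = 20.
c² = a² - b² = 56, so c = 2√14.
e = c/a = 2√14/2√19 = √266/19.

e = √266/19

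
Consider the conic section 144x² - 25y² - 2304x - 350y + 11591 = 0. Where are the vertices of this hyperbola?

(8, -19) and (8, 5)

144(x² - 16x) -25(y² + 14y) = -11591
Completing the square gives 144(x - 8)² -25(y + 7)² = -11591 + 9216 - 1225 = -3600.
Divide by -3600: (y + 7)²/144 - (x - 8)²/25 = 1
Hyperbola, center (8, -7), transverse axis vertical; a² = 144, b² = 25.
a = 12. Vertices at (h, k ± a).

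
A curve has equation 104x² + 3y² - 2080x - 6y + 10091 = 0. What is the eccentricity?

e = √2626/52

Rearranging, 104(x² - 20x) + 3(y² - 2y) = -10091.
104(x - 10)² + 3(y - 1)² = -10091 + 10400 + 3 = 312
Dividing both sides by 312: (x - 10)²/3 + (y - 1)²/104 = 1
Ellipse, center (10, 1), major axis vertical; a² = 104, b² = 3.
c² = a² - b² = 101, so c = √101.
e = c/a = √101/2√26 = √2626/52.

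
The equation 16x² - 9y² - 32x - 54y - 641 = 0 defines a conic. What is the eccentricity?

Group: 16(x² - 2x) -9(y² + 6y) = 641
Complete the square: 16(x - 1)² -9(y + 3)² = 641 + 16 - 81 = 576
Divide through by 576 to get (x - 1)²/36 - (y + 3)²/64 = 1.
Hyperbola, center (1, -3), transverse axis horizontal; a² = 36, b² = 64.
c² = a² + b² = 100, so c = 10.
e = c/a = 10/6 = 5/3.

e = 5/3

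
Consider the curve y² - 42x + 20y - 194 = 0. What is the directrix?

x = -35/2

Only y is squared. Complete the square in y: (y + 10)² = 42(x + 7).
Vertex (-7, -10); 4p = 42 so p = 21/2. Opens right.
Directrix is the vertical line x = h − p = -7 − (21/2) = -35/2.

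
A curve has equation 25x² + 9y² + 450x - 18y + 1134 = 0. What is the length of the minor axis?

12

Collect terms: 25(x² + 18x) + 9(y² - 2y) = -1134
25(x + 9)² + 9(y - 1)² = -1134 + 2025 + 9 = 900
Divide through by 900 to get (x + 9)²/36 + (y - 1)²/100 = 1.
Ellipse, center (-9, 1), major axis vertical; a² = 100, b² = 36.
b² = 36 so b = 6; the minor axis has length 2b = 12.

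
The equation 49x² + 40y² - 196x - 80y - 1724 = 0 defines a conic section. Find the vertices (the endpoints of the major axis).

Group: 49(x² - 4x) + 40(y² - 2y) = 1724
49(x - 2)² + 40(y - 1)² = 1724 + 196 + 40 = 1960
Divide through by 1960 to get (x - 2)²/40 + (y - 1)²/49 = 1.
Ellipse, center (2, 1), major axis vertical; a² = 49, b² = 40.
a = 7. Vertices at (h, k ± a).

(2, -6) and (2, 8)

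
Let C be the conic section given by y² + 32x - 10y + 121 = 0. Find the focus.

Only y is squared. Complete the square in y: (y - 5)² = -32(x + 3).
Vertex (-3, 5); 4p = -32 so p = -8. Opens left.
Focus is p units from the vertex along the axis: (h + p, k).

(-11, 5)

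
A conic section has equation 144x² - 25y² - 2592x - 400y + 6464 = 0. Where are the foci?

(-4, -8) and (22, -8)

Group the x- and y-terms: 144(x² - 18x) -25(y² + 16y) = -6464
Complete the square in x and y: 144(x - 9)² -25(y + 8)² = -6464 + 11664 - 1600 = 3600
Divide by 3600: (x - 9)²/25 - (y + 8)²/144 = 1
Hyperbola, center (9, -8), transverse axis horizontal; a² = 25, b² = 144.
c² = a² + b² = 25 + 144 = 169, so c = 13.
Foci lie on the horizontal axis through the center: (h ± c, k).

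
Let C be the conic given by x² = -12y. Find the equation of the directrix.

y = 3

Vertex (0, 0); 4p = -12 so p = -3. Opens down.
Directrix is the horizontal line y = k − p = 0 − (-3) = 3.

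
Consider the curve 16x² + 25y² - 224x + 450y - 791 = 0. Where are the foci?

Group: 16(x² - 14x) + 25(y² + 18y) = 791
Complete the square in x and y: 16(x - 7)² + 25(y + 9)² = 791 + 784 + 2025 = 3600
Divide by 3600: (x - 7)²/225 + (y + 9)²/144 = 1
Ellipse, center (7, -9), major axis horizontal; a² = 225, b² = 144.
c² = a² - b² = 225 - 144 = 81, so c = 9.
Foci lie on the horizontal axis through the center: (h ± c, k).

(-2, -9) and (16, -9)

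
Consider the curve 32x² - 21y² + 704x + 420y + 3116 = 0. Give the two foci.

Group: 32(x² + 22x) -21(y² - 20y) = -3116
Complete the square: 32(x + 11)² -21(y - 10)² = -3116 + 3872 - 2100 = -1344
Divide through by -1344 to get (y - 10)²/64 - (x + 11)²/42 = 1.
Hyperbola, center (-11, 10), transverse axis vertical; a² = 64, b² = 42.
c² = a² + b² = 64 + 42 = 106, so c = √106.
Foci lie on the vertical axis through the center: (h, k ± c).

(-11, 10 - √106) and (-11, 10 + √106)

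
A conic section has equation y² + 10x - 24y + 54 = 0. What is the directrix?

Only y is squared. Complete the square in y: (y - 12)² = -10(x - 9).
Vertex (9, 12); 4p = -10 so p = -5/2. Opens left.
Directrix is the vertical line x = h − p = 9 − (-5/2) = 23/2.

x = 23/2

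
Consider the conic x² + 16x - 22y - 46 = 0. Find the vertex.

(-8, -5)

Only x is squared. Complete the square in x: (x + 8)² = 22(y + 5).
Vertex (-8, -5); 4p = 22 so p = 11/2. Opens up.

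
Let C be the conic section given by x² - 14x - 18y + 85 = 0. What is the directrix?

y = -5/2

Only x is squared. Complete the square in x: (x - 7)² = 18(y - 2).
Vertex (7, 2); 4p = 18 so p = 9/2. Opens up.
Directrix is the horizontal line y = k − p = 2 − (9/2) = -5/2.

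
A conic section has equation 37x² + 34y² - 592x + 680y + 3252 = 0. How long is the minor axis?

Group: 37(x² - 16x) + 34(y² + 20y) = -3252
Complete the square in x and y: 37(x - 8)² + 34(y + 10)² = -3252 + 2368 + 3400 = 2516
Dividing both sides by 2516: (x - 8)²/68 + (y + 10)²/74 = 1
Ellipse, center (8, -10), major axis vertical; a² = 74, b² = 68.
b² = 68 so b = 2√17; the minor axis has length 2b = 4√17.

4√17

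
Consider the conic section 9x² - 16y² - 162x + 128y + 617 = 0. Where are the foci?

(9, -1) and (9, 9)

Collect terms: 9(x² - 18x) -16(y² - 8y) = -617
Completing the square gives 9(x - 9)² -16(y - 4)² = -617 + 729 - 256 = -144.
Divide by -144: (y - 4)²/9 - (x - 9)²/16 = 1
Hyperbola, center (9, 4), transverse axis vertical; a² = 9, b² = 16.
c² = a² + b² = 9 + 16 = 25, so c = 5.
Foci lie on the vertical axis through the center: (h, k ± c).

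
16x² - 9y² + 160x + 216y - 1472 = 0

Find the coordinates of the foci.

Group the x- and y-terms: 16(x² + 10x) -9(y² - 24y) = 1472
16(x + 5)² -9(y - 12)² = 1472 + 400 - 1296 = 576
Divide through by 576 to get (x + 5)²/36 - (y - 12)²/64 = 1.
Hyperbola, center (-5, 12), transverse axis horizontal; a² = 36, b² = 64.
c² = a² + b² = 36 + 64 = 100, so c = 10.
Foci lie on the horizontal axis through the center: (h ± c, k).

(-15, 12) and (5, 12)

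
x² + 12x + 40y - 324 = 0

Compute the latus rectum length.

40

Only x is squared. Complete the square in x: (x + 6)² = -40(y - 9).
Vertex (-6, 9); 4p = -40 so p = -10. Opens down.
Latus rectum length = |4p| = 40.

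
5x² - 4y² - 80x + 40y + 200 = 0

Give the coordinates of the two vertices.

(6, 5) and (10, 5)

Rearranging, 5(x² - 16x) -4(y² - 10y) = -200.
Completing the square gives 5(x - 8)² -4(y - 5)² = -200 + 320 - 100 = 20.
Dividing both sides by 20: (x - 8)²/4 - (y - 5)²/5 = 1
Hyperbola, center (8, 5), transverse axis horizontal; a² = 4, b² = 5.
a = 2. Vertices at (h ± a, k).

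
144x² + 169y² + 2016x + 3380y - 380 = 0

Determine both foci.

(-12, -10) and (-2, -10)

144(x² + 14x) + 169(y² + 20y) = 380
Complete the square in x and y: 144(x + 7)² + 169(y + 10)² = 380 + 7056 + 16900 = 24336
Divide through by 24336 to get (x + 7)²/169 + (y + 10)²/144 = 1.
Ellipse, center (-7, -10), major axis horizontal; a² = 169, b² = 144.
c² = a² - b² = 169 - 144 = 25, so c = 5.
Foci lie on the horizontal axis through the center: (h ± c, k).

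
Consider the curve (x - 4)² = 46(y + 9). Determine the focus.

Vertex (4, -9); 4p = 46 so p = 23/2. Opens up.
Focus is p units from the vertex along the axis: (h, k + p).

(4, 5/2)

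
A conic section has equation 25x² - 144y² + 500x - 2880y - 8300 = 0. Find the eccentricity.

Group the x- and y-terms: 25(x² + 20x) -144(y² + 20y) = 8300
Complete the square in x and y: 25(x + 10)² -144(y + 10)² = 8300 + 2500 - 14400 = -3600
Divide through by -3600 to get (y + 10)²/25 - (x + 10)²/144 = 1.
Hyperbola, center (-10, -10), transverse axis vertical; a² = 25, b² = 144.
c² = a² + b² = 169, so c = 13.
e = c/a = 13/5.

e = 13/5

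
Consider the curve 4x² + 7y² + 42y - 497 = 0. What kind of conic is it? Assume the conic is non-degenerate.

No xy term. Coefficients of x² and y² are A = 4, C = 7.
A and C have the same sign but A ≠ C ⇒ ellipse.

ellipse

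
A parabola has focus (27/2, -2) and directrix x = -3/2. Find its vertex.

The vertex is the midpoint between the focus and the directrix along the axis of symmetry.
Axis is horizontal (directrix is vertical). Vertex x-coordinate = (27/2 + (-3/2))/2 = 6; y-coordinate = -2.

(6, -2)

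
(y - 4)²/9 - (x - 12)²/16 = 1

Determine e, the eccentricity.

e = 5/3

Center (12, 4). The positive term is the y-term, so the transverse axis is vertical; a² = 9, b² = 16.
c² = a² + b² = 25, so c = 5.
e = c/a = 5/3.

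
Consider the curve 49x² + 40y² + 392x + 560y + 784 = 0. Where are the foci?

Group the x- and y-terms: 49(x² + 8x) + 40(y² + 14y) = -784
Complete the square in x and y: 49(x + 4)² + 40(y + 7)² = -784 + 784 + 1960 = 1960
Dividing both sides by 1960: (x + 4)²/40 + (y + 7)²/49 = 1
Ellipse, center (-4, -7), major axis vertical; a² = 49, b² = 40.
c² = a² - b² = 49 - 40 = 9, so c = 3.
Foci lie on the vertical axis through the center: (h, k ± c).

(-4, -10) and (-4, -4)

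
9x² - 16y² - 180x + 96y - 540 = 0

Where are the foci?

(-5, 3) and (25, 3)

9(x² - 20x) -16(y² - 6y) = 540
Complete the square in x and y: 9(x - 10)² -16(y - 3)² = 540 + 900 - 144 = 1296
Dividing both sides by 1296: (x - 10)²/144 - (y - 3)²/81 = 1
Hyperbola, center (10, 3), transverse axis horizontal; a² = 144, b² = 81.
c² = a² + b² = 144 + 81 = 225, so c = 15.
Foci lie on the horizontal axis through the center: (h ± c, k).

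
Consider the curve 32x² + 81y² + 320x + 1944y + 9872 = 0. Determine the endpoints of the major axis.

(-14, -12) and (4, -12)

Group: 32(x² + 10x) + 81(y² + 24y) = -9872
Complete the square in x and y: 32(x + 5)² + 81(y + 12)² = -9872 + 800 + 11664 = 2592
Divide through by 2592 to get (x + 5)²/81 + (y + 12)²/32 = 1.
Ellipse, center (-5, -12), major axis horizontal; a² = 81, b² = 32.
a = 9. Vertices at (h ± a, k).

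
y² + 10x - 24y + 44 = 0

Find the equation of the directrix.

x = 25/2

Only y is squared. Complete the square in y: (y - 12)² = -10(x - 10).
Vertex (10, 12); 4p = -10 so p = -5/2. Opens left.
Directrix is the vertical line x = h − p = 10 − (-5/2) = 25/2.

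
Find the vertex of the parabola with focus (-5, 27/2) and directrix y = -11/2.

(-5, 4)

The vertex is the midpoint between the focus and the directrix along the axis of symmetry.
Axis is vertical (directrix is horizontal). Vertex y-coordinate = (27/2 + (-11/2))/2 = 4; x-coordinate = -5.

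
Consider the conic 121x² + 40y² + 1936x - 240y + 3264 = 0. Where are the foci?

(-8, -6) and (-8, 12)

121(x² + 16x) + 40(y² - 6y) = -3264
Complete the square: 121(x + 8)² + 40(y - 3)² = -3264 + 7744 + 360 = 4840
Dividing both sides by 4840: (x + 8)²/40 + (y - 3)²/121 = 1
Ellipse, center (-8, 3), major axis vertical; a² = 121, b² = 40.
c² = a² - b² = 121 - 40 = 81, so c = 9.
Foci lie on the vertical axis through the center: (h, k ± c).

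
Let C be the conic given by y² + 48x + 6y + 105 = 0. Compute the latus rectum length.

48

Only y is squared. Complete the square in y: (y + 3)² = -48(x + 2).
Vertex (-2, -3); 4p = -48 so p = -12. Opens left.
Latus rectum length = |4p| = 48.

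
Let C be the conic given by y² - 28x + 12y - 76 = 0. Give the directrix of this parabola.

Only y is squared. Complete the square in y: (y + 6)² = 28(x + 4).
Vertex (-4, -6); 4p = 28 so p = 7. Opens right.
Directrix is the vertical line x = h − p = -4 − (7) = -11.

x = -11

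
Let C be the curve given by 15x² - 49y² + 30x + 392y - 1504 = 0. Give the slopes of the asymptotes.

√15/7 and -√15/7

Group the x- and y-terms: 15(x² + 2x) -49(y² - 8y) = 1504
15(x + 1)² -49(y - 4)² = 1504 + 15 - 784 = 735
Divide by 735: (x + 1)²/49 - (y - 4)²/15 = 1
Hyperbola, center (-1, 4), transverse axis horizontal; a² = 49, b² = 15.
For a horizontal hyperbola the asymptotes have slope ±b/a.
Here that is ±√15/7.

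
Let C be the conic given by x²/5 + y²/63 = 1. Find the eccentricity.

e = √406/21

Center (0, 0). The larger denominator 63 sits under the y-term, so the major axis is vertical; a² = 63, b² = 5.
c² = a² - b² = 58, so c = √58.
e = c/a = √58/3√7 = √406/21.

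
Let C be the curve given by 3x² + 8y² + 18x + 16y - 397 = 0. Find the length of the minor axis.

Group: 3(x² + 6x) + 8(y² + 2y) = 397
3(x + 3)² + 8(y + 1)² = 397 + 27 + 8 = 432
Divide through by 432 to get (x + 3)²/144 + (y + 1)²/54 = 1.
Ellipse, center (-3, -1), major axis horizontal; a² = 144, b² = 54.
b² = 54 so b = 3√6; the minor axis has length 2b = 6√6.

6√6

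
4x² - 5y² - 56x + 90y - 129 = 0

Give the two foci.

Group the x- and y-terms: 4(x² - 14x) -5(y² - 18y) = 129
4(x - 7)² -5(y - 9)² = 129 + 196 - 405 = -80
Divide through by -80 to get (y - 9)²/16 - (x - 7)²/20 = 1.
Hyperbola, center (7, 9), transverse axis vertical; a² = 16, b² = 20.
c² = a² + b² = 16 + 20 = 36, so c = 6.
Foci lie on the vertical axis through the center: (h, k ± c).

(7, 3) and (7, 15)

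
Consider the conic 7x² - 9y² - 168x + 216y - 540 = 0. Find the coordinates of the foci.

Group: 7(x² - 24x) -9(y² - 24y) = 540
7(x - 12)² -9(y - 12)² = 540 + 1008 - 1296 = 252
Divide by 252: (x - 12)²/36 - (y - 12)²/28 = 1
Hyperbola, center (12, 12), transverse axis horizontal; a² = 36, b² = 28.
c² = a² + b² = 36 + 28 = 64, so c = 8.
Foci lie on the horizontal axis through the center: (h ± c, k).

(4, 12) and (20, 12)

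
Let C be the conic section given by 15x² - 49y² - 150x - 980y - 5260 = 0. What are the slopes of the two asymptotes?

√15/7 and -√15/7

15(x² - 10x) -49(y² + 20y) = 5260
Complete the square: 15(x - 5)² -49(y + 10)² = 5260 + 375 - 4900 = 735
Divide by 735: (x - 5)²/49 - (y + 10)²/15 = 1
Hyperbola, center (5, -10), transverse axis horizontal; a² = 49, b² = 15.
For a horizontal hyperbola the asymptotes have slope ±b/a.
Here that is ±√15/7.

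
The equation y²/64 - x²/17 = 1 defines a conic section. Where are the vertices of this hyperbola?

Center (0, 0). The positive term is the y-term, so the transverse axis is vertical; a² = 64, b² = 17.
a = 8. Vertices at (h, k ± a).

(0, -8) and (0, 8)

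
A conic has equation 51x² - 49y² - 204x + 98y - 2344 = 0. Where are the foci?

(-8, 1) and (12, 1)

Rearranging, 51(x² - 4x) -49(y² - 2y) = 2344.
Complete the square: 51(x - 2)² -49(y - 1)² = 2344 + 204 - 49 = 2499
Divide through by 2499 to get (x - 2)²/49 - (y - 1)²/51 = 1.
Hyperbola, center (2, 1), transverse axis horizontal; a² = 49, b² = 51.
c² = a² + b² = 49 + 51 = 100, so c = 10.
Foci lie on the horizontal axis through the center: (h ± c, k).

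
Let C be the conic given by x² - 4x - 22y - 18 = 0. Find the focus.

Only x is squared. Complete the square in x: (x - 2)² = 22(y + 1).
Vertex (2, -1); 4p = 22 so p = 11/2. Opens up.
Focus is p units from the vertex along the axis: (h, k + p).

(2, 9/2)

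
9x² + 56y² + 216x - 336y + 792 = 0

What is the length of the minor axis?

Group: 9(x² + 24x) + 56(y² - 6y) = -792
Complete the square: 9(x + 12)² + 56(y - 3)² = -792 + 1296 + 504 = 1008
Divide by 1008: (x + 12)²/112 + (y - 3)²/18 = 1
Ellipse, center (-12, 3), major axis horizontal; a² = 112, b² = 18.
b² = 18 so b = 3√2; the minor axis has length 2b = 6√2.

6√2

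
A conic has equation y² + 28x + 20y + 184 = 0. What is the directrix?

Only y is squared. Complete the square in y: (y + 10)² = -28(x + 3).
Vertex (-3, -10); 4p = -28 so p = -7. Opens left.
Directrix is the vertical line x = h − p = -3 − (-7) = 4.

x = 4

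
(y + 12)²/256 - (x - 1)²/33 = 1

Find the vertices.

Center (1, -12). The positive term is the y-term, so the transverse axis is vertical; a² = 256, b² = 33.
a = 16. Vertices at (h, k ± a).

(1, -28) and (1, 4)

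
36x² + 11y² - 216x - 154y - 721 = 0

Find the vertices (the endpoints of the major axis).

(3, -5) and (3, 19)

Rearranging, 36(x² - 6x) + 11(y² - 14y) = 721.
Complete the square: 36(x - 3)² + 11(y - 7)² = 721 + 324 + 539 = 1584
Divide by 1584: (x - 3)²/44 + (y - 7)²/144 = 1
Ellipse, center (3, 7), major axis vertical; a² = 144, b² = 44.
a = 12. Vertices at (h, k ± a).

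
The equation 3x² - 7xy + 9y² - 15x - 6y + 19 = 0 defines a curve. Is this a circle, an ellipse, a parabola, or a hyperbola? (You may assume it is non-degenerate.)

A = 3, B = -7, C = 9.
Discriminant B² − 4AC = (-7)² − 4·3·9 = -59.
B² − 4AC < 0 ⇒ ellipse.

ellipse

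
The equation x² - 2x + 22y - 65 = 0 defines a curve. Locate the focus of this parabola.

Only x is squared. Complete the square in x: (x - 1)² = -22(y - 3).
Vertex (1, 3); 4p = -22 so p = -11/2. Opens down.
Focus is p units from the vertex along the axis: (h, k + p).

(1, -5/2)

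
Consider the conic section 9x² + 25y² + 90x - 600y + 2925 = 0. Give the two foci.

Rearranging, 9(x² + 10x) + 25(y² - 24y) = -2925.
9(x + 5)² + 25(y - 12)² = -2925 + 225 + 3600 = 900
Divide through by 900 to get (x + 5)²/100 + (y - 12)²/36 = 1.
Ellipse, center (-5, 12), major axis horizontal; a² = 100, b² = 36.
c² = a² - b² = 100 - 36 = 64, so c = 8.
Foci lie on the horizontal axis through the center: (h ± c, k).

(-13, 12) and (3, 12)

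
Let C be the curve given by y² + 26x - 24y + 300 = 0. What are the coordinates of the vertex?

(-6, 12)

Only y is squared. Complete the square in y: (y - 12)² = -26(x + 6).
Vertex (-6, 12); 4p = -26 so p = -13/2. Opens left.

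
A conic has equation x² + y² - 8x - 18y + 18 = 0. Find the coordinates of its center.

Group: (x² - 8x) + (y² - 18y) = -18
(x - 4)² + (y - 9)² = -18 + 16 + 81 = 79
So (x - 4)² + (y - 9)² = 79.
Circle centered at (4, 9) with r² = 79.

(4, 9)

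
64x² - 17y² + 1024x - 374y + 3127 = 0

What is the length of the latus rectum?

Group the x- and y-terms: 64(x² + 16x) -17(y² + 22y) = -3127
Complete the square in x and y: 64(x + 8)² -17(y + 11)² = -3127 + 4096 - 2057 = -1088
Divide by -1088: (y + 11)²/64 - (x + 8)²/17 = 1
Hyperbola, center (-8, -11), transverse axis vertical; a² = 64, b² = 17.
Latus rectum length = 2b²/a = 2·17/8 = 17/4.

17/4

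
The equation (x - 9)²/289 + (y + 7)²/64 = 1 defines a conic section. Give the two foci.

Center (9, -7). The larger denominator 289 sits under the x-term, so the major axis is horizontal; a² = 289, b² = 64.
c² = a² - b² = 289 - 64 = 225, so c = 15.
Foci lie on the horizontal axis through the center: (h ± c, k).

(-6, -7) and (24, -7)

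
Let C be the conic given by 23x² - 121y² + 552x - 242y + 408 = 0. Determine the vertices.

(-23, -1) and (-1, -1)

Group the x- and y-terms: 23(x² + 24x) -121(y² + 2y) = -408
Complete the square in x and y: 23(x + 12)² -121(y + 1)² = -408 + 3312 - 121 = 2783
Divide by 2783: (x + 12)²/121 - (y + 1)²/23 = 1
Hyperbola, center (-12, -1), transverse axis horizontal; a² = 121, b² = 23.
a = 11. Vertices at (h ± a, k).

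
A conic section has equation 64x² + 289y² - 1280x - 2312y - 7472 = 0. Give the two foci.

Rearranging, 64(x² - 20x) + 289(y² - 8y) = 7472.
Complete the square in x and y: 64(x - 10)² + 289(y - 4)² = 7472 + 6400 + 4624 = 18496
Divide by 18496: (x - 10)²/289 + (y - 4)²/64 = 1
Ellipse, center (10, 4), major axis horizontal; a² = 289, b² = 64.
c² = a² - b² = 289 - 64 = 225, so c = 15.
Foci lie on the horizontal axis through the center: (h ± c, k).

(-5, 4) and (25, 4)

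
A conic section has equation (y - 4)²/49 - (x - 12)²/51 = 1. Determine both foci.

(12, -6) and (12, 14)

Center (12, 4). The positive term is the y-term, so the transverse axis is vertical; a² = 49, b² = 51.
c² = a² + b² = 49 + 51 = 100, so c = 10.
Foci lie on the vertical axis through the center: (h, k ± c).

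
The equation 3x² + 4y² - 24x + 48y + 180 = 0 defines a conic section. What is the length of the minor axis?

2√3

Group the x- and y-terms: 3(x² - 8x) + 4(y² + 12y) = -180
Complete the square in x and y: 3(x - 4)² + 4(y + 6)² = -180 + 48 + 144 = 12
Divide through by 12 to get (x - 4)²/4 + (y + 6)²/3 = 1.
Ellipse, center (4, -6), major axis horizontal; a² = 4, b² = 3.
b² = 3 so b = √3; the minor axis has length 2b = 2√3.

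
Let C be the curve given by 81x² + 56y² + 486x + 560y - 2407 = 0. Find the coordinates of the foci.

(-3, -10) and (-3, 0)

Rearranging, 81(x² + 6x) + 56(y² + 10y) = 2407.
81(x + 3)² + 56(y + 5)² = 2407 + 729 + 1400 = 4536
Divide through by 4536 to get (x + 3)²/56 + (y + 5)²/81 = 1.
Ellipse, center (-3, -5), major axis vertical; a² = 81, b² = 56.
c² = a² - b² = 81 - 56 = 25, so c = 5.
Foci lie on the vertical axis through the center: (h, k ± c).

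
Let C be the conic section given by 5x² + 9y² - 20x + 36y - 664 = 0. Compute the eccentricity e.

Group the x- and y-terms: 5(x² - 4x) + 9(y² + 4y) = 664
5(x - 2)² + 9(y + 2)² = 664 + 20 + 36 = 720
Divide by 720: (x - 2)²/144 + (y + 2)²/80 = 1
Ellipse, center (2, -2), major axis horizontal; a² = 144, b² = 80.
c² = a² - b² = 64, so c = 8.
e = c/a = 8/12 = 2/3.

e = 2/3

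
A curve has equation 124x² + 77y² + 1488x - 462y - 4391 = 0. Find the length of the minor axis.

2√77

124(x² + 12x) + 77(y² - 6y) = 4391
Completing the square gives 124(x + 6)² + 77(y - 3)² = 4391 + 4464 + 693 = 9548.
Dividing both sides by 9548: (x + 6)²/77 + (y - 3)²/124 = 1
Ellipse, center (-6, 3), major axis vertical; a² = 124, b² = 77.
b² = 77 so b = √77; the minor axis has length 2b = 2√77.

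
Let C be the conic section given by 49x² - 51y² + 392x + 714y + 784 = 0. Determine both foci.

Collect terms: 49(x² + 8x) -51(y² - 14y) = -784
Completing the square gives 49(x + 4)² -51(y - 7)² = -784 + 784 - 2499 = -2499.
Divide through by -2499 to get (y - 7)²/49 - (x + 4)²/51 = 1.
Hyperbola, center (-4, 7), transverse axis vertical; a² = 49, b² = 51.
c² = a² + b² = 49 + 51 = 100, so c = 10.
Foci lie on the vertical axis through the center: (h, k ± c).

(-4, -3) and (-4, 17)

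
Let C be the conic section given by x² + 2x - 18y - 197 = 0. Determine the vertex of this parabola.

(-1, -11)

Only x is squared. Complete the square in x: (x + 1)² = 18(y + 11).
Vertex (-1, -11); 4p = 18 so p = 9/2. Opens up.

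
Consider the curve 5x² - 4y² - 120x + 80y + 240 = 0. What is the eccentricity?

Group: 5(x² - 24x) -4(y² - 20y) = -240
Complete the square in x and y: 5(x - 12)² -4(y - 10)² = -240 + 720 - 400 = 80
Divide through by 80 to get (x - 12)²/16 - (y - 10)²/20 = 1.
Hyperbola, center (12, 10), transverse axis horizontal; a² = 16, b² = 20.
c² = a² + b² = 36, so c = 6.
e = c/a = 6/4 = 3/2.

e = 3/2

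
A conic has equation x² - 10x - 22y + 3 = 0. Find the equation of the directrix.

y = -13/2

Only x is squared. Complete the square in x: (x - 5)² = 22(y + 1).
Vertex (5, -1); 4p = 22 so p = 11/2. Opens up.
Directrix is the horizontal line y = k − p = -1 − (11/2) = -13/2.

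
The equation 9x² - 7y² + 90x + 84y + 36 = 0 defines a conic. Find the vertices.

9(x² + 10x) -7(y² - 12y) = -36
Completing the square gives 9(x + 5)² -7(y - 6)² = -36 + 225 - 252 = -63.
Divide through by -63 to get (y - 6)²/9 - (x + 5)²/7 = 1.
Hyperbola, center (-5, 6), transverse axis vertical; a² = 9, b² = 7.
a = 3. Vertices at (h, k ± a).

(-5, 3) and (-5, 9)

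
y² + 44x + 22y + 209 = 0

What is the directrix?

Only y is squared. Complete the square in y: (y + 11)² = -44(x + 2).
Vertex (-2, -11); 4p = -44 so p = -11. Opens left.
Directrix is the vertical line x = h − p = -2 − (-11) = 9.

x = 9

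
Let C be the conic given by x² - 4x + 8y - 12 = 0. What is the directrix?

y = 4

Only x is squared. Complete the square in x: (x - 2)² = -8(y - 2).
Vertex (2, 2); 4p = -8 so p = -2. Opens down.
Directrix is the horizontal line y = k − p = 2 − (-2) = 4.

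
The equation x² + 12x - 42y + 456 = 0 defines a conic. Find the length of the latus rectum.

Only x is squared. Complete the square in x: (x + 6)² = 42(y - 10).
Vertex (-6, 10); 4p = 42 so p = 21/2. Opens up.
Latus rectum length = |4p| = 42.

42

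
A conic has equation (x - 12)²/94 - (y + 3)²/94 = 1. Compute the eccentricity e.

Center (12, -3). The positive term is the x-term, so the transverse axis is horizontal; a² = 94, b² = 94.
c² = a² + b² = 188, so c = 2√47.
e = c/a = 2√47/√94 = √2.

e = √2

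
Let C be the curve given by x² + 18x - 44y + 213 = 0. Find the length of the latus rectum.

Only x is squared. Complete the square in x: (x + 9)² = 44(y - 3).
Vertex (-9, 3); 4p = 44 so p = 11. Opens up.
Latus rectum length = |4p| = 44.

44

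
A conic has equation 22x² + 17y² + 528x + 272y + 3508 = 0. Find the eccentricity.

Group: 22(x² + 24x) + 17(y² + 16y) = -3508
Complete the square: 22(x + 12)² + 17(y + 8)² = -3508 + 3168 + 1088 = 748
Divide by 748: (x + 12)²/34 + (y + 8)²/44 = 1
Ellipse, center (-12, -8), major axis vertical; a² = 44, b² = 34.
c² = a² - b² = 10, so c = √10.
e = c/a = √10/2√11 = √110/22.

e = √110/22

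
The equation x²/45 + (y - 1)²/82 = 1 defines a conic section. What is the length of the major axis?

2√82

Center (0, 1). The larger denominator 82 sits under the y-term, so the major axis is vertical; a² = 82, b² = 45.
a² = 82 so a = √82; the major axis has length 2a = 2√82.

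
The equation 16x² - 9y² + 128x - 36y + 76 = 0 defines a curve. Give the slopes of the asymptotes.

4/3 and -4/3

Group: 16(x² + 8x) -9(y² + 4y) = -76
Complete the square: 16(x + 4)² -9(y + 2)² = -76 + 256 - 36 = 144
Divide through by 144 to get (x + 4)²/9 - (y + 2)²/16 = 1.
Hyperbola, center (-4, -2), transverse axis horizontal; a² = 9, b² = 16.
For a horizontal hyperbola the asymptotes have slope ±b/a.
Here that is ±4/3.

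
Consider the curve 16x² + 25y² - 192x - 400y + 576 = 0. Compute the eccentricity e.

Group the x- and y-terms: 16(x² - 12x) + 25(y² - 16y) = -576
Complete the square in x and y: 16(x - 6)² + 25(y - 8)² = -576 + 576 + 1600 = 1600
Divide by 1600: (x - 6)²/100 + (y - 8)²/64 = 1
Ellipse, center (6, 8), major axis horizontal; a² = 100, b² = 64.
c² = a² - b² = 36, so c = 6.
e = c/a = 6/10 = 3/5.

e = 3/5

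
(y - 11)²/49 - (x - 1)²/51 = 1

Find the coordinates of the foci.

(1, 1) and (1, 21)

Center (1, 11). The positive term is the y-term, so the transverse axis is vertical; a² = 49, b² = 51.
c² = a² + b² = 49 + 51 = 100, so c = 10.
Foci lie on the vertical axis through the center: (h, k ± c).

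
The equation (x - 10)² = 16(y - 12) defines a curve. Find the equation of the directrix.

Vertex (10, 12); 4p = 16 so p = 4. Opens up.
Directrix is the horizontal line y = k − p = 12 − (4) = 8.

y = 8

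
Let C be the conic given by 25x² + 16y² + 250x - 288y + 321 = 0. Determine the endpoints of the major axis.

(-5, -1) and (-5, 19)

Rearranging, 25(x² + 10x) + 16(y² - 18y) = -321.
Complete the square: 25(x + 5)² + 16(y - 9)² = -321 + 625 + 1296 = 1600
Divide by 1600: (x + 5)²/64 + (y - 9)²/100 = 1
Ellipse, center (-5, 9), major axis vertical; a² = 100, b² = 64.
a = 10. Vertices at (h, k ± a).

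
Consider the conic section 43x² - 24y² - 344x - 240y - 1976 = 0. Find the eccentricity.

e = √402/12

Group the x- and y-terms: 43(x² - 8x) -24(y² + 10y) = 1976
Complete the square: 43(x - 4)² -24(y + 5)² = 1976 + 688 - 600 = 2064
Divide by 2064: (x - 4)²/48 - (y + 5)²/86 = 1
Hyperbola, center (4, -5), transverse axis horizontal; a² = 48, b² = 86.
c² = a² + b² = 134, so c = √134.
e = c/a = √134/4√3 = √402/12.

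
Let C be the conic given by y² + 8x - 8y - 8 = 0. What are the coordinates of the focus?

(1, 4)

Only y is squared. Complete the square in y: (y - 4)² = -8(x - 3).
Vertex (3, 4); 4p = -8 so p = -2. Opens left.
Focus is p units from the vertex along the axis: (h + p, k).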